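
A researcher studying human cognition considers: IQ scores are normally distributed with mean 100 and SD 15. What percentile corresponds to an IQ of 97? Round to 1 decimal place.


z = (IQ - mean) / SD
z = (97 - 100) / 15 = -0.2
Percentile = Phi(-0.2) * 100
Phi(-0.2) = 0.42074
= 42.1


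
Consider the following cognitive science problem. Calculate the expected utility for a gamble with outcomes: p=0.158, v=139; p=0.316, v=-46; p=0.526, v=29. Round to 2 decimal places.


EU = sum(p_i * v_i)
0.158 * 139 = 21.962
0.316 * -46 = -14.536
0.526 * 29 = 15.254
EU = 21.962 + -14.536 + 15.254
= 22.68


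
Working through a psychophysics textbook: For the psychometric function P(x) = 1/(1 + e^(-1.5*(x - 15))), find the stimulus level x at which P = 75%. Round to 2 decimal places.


At P = 0.75: 0.75 = 1/(1 + e^(-k*(x-x0)))
Solving: e^(-k*(x-x0)) = 1/3
x = x0 + ln(3)/k
ln(3) = 1.0986
x = 15 + 1.0986/1.5
= 15 + 0.7324
= 15.73


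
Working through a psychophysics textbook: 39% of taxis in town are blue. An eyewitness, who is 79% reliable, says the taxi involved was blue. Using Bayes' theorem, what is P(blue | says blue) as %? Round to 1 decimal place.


P(blue | says blue) = P(says blue | blue)*P(blue) / [P(says blue | blue)*P(blue) + P(says blue | not blue)*P(not blue)]
Numerator = 0.79 * 0.39 = 0.3081
False identification = 0.21 * 0.61 = 0.1281
P = 0.3081 / (0.3081 + 0.1281)
= 0.3081 / 0.4362
As percentage = 70.6


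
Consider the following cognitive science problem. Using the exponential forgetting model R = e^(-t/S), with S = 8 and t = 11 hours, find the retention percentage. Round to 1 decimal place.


R = e^(-t/S)
-t/S = -11/8 = -1.375
R = e^(-1.375) = 0.25284
Percentage = 0.25284 * 100
= 25.3


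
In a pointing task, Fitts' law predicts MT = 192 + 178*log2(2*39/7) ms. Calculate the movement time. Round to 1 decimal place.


MT = 192 + 178 * log2(2*39/7)
2D/W = 11.142857
log2(11.142857) = 3.478
MT = 192 + 178 * 3.478
= 811.1 ms


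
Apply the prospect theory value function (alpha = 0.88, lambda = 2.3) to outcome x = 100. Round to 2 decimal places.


Since x = 100 >= 0, use v(x) = x^0.88
100^0.88 = 57.544
v(100) = 57.54


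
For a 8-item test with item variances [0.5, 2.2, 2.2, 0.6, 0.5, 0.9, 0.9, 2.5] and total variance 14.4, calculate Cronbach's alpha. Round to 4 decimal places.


alpha = (k/(k-1)) * (1 - sum(s_i^2)/s_total^2)
sum(item variances) = 10.3
k/(k-1) = 8/7 = 1.142857
1 - 10.3/14.4 = 1 - 0.715278 = 0.284722
alpha = 1.142857 * 0.284722
= 0.3254


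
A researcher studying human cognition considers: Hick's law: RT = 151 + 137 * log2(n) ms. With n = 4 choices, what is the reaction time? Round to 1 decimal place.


RT = 151 + 137 * log2(4)
log2(4) = 2.0
RT = 151 + 137 * 2.0
= 151 + 274.0
= 425.0 ms


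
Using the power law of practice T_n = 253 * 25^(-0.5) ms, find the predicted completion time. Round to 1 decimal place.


T_n = 253 * 25^(-0.5)
25^(-0.5) = 0.2
T_n = 253 * 0.2
= 50.6 ms


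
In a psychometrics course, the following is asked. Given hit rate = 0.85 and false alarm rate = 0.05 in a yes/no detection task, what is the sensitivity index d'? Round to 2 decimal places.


d' = z(HR) - z(FAR)
z(0.85) = 1.0364
z(0.05) = -1.6449
d' = 1.0364 - -1.6449
= 2.68


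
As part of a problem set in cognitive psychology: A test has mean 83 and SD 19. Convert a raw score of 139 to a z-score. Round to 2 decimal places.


z = (X - mu) / sigma
= (139 - 83) / 19
= 56 / 19
= 2.95


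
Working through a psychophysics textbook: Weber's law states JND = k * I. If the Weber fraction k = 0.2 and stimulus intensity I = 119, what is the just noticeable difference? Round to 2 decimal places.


JND = k * I
JND = 0.2 * 119
= 23.80


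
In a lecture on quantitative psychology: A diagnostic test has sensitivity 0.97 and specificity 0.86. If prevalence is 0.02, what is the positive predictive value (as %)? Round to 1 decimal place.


PPV = (sens * prev) / (sens * prev + (1-spec) * (1-prev))
Numerator = 0.97 * 0.02 = 0.0194
P(positive and no disease) = (1 - spec) * (1 - prev) = (1 - 0.86) * (1 - 0.02) = 0.1372
Denominator = 0.0194 + 0.1372 = 0.1566
PPV = 0.0194 / 0.1566 = 0.123883
As percentage = 12.4


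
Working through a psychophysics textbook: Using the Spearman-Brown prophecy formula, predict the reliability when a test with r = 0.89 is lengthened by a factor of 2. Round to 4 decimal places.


r_new = n*r / (1 + (n-1)*r)
Numerator = 2 * 0.89 = 1.78
Denominator = 1 + 1 * 0.89 = 1.89
r_new = 1.78 / 1.89
= 0.9418


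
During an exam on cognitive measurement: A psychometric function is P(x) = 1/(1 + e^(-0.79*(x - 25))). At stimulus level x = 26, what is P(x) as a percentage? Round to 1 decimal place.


P(x) = 1/(1 + e^(-0.79*(26 - 25)))
Exponent = -0.79 * 1 = -0.79
e^(-0.79) = 0.453845
P = 1/(1 + 0.453845) = 0.687831
Percentage = 68.8


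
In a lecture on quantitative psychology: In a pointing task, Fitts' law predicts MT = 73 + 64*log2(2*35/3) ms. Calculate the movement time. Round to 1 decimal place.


MT = 73 + 64 * log2(2*35/3)
2D/W = 23.333333
log2(23.333333) = 4.5443
MT = 73 + 64 * 4.5443
= 363.8 ms


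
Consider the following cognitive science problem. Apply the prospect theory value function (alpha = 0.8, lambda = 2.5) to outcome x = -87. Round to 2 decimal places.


Since x = -87 < 0, use v(x) = -lambda*(-x)^alpha
(-x) = 87
87^0.8 = 35.6136
v(-87) = -2.5 * 35.6136
= -89.03


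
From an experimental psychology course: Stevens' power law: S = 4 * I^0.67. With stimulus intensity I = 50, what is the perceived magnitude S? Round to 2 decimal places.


S = 4 * 50^0.67
50^0.67 = 13.7502
S = 4 * 13.7502
= 55.00


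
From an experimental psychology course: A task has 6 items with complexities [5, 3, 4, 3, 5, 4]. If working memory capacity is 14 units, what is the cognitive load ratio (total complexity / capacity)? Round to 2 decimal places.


Total complexity = 5 + 3 + 4 + 3 + 5 + 4 = 24
Load = total / capacity = 24 / 14
= 1.71


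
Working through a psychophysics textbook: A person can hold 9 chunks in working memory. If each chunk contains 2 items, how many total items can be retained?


Total items = chunks * items_per_chunk
= 9 * 2
= 18


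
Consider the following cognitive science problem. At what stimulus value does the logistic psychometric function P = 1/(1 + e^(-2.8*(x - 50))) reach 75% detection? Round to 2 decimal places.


At P = 0.75: 0.75 = 1/(1 + e^(-k*(x-x0)))
Solving: e^(-k*(x-x0)) = 1/3
x = x0 + ln(3)/k
ln(3) = 1.0986
x = 50 + 1.0986/2.8
= 50 + 0.3924
= 50.39


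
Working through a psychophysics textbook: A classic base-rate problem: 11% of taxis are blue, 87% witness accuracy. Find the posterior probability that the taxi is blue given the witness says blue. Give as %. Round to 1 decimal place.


P(blue | says blue) = P(says blue | blue)*P(blue) / [P(says blue | blue)*P(blue) + P(says blue | not blue)*P(not blue)]
Numerator = 0.87 * 0.11 = 0.0957
False identification = 0.13 * 0.89 = 0.1157
P = 0.0957 / (0.0957 + 0.1157)
= 0.0957 / 0.2114
As percentage = 45.3


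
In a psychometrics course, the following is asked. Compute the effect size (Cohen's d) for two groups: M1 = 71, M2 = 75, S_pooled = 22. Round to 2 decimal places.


Cohen's d = (M1 - M2) / S_pooled
= (71 - 75) / 22
= -4 / 22
= -0.18


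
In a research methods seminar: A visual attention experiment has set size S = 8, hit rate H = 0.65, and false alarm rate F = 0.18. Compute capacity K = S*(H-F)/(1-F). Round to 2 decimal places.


K = S * (H - F) / (1 - F)
H - F = 0.47
1 - F = 0.82
K = 8 * 0.47 / 0.82
= 4.59


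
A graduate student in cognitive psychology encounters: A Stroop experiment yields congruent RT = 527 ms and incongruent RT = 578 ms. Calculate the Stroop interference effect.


Stroop effect = RT(incongruent) - RT(congruent)
= 578 - 527
= 51 ms


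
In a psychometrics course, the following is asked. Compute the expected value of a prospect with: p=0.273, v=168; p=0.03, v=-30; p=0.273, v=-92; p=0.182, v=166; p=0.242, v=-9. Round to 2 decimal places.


EU = sum(p_i * v_i)
0.273 * 168 = 45.864
0.03 * -30 = -0.9
0.273 * -92 = -25.116
0.182 * 166 = 30.212
0.242 * -9 = -2.178
EU = 45.864 + -0.9 + -25.116 + 30.212 + -2.178
= 47.88


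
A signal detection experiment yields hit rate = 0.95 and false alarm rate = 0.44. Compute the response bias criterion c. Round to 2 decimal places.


c = -0.5 * (z(HR) + z(FAR))
z(0.95) = 1.6449
z(0.44) = -0.151
c = -0.5 * (1.6449 + -0.151)
= -0.5 * 1.4939
= -0.75


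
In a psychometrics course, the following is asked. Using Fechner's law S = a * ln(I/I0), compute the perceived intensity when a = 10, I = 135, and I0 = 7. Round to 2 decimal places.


S = 10 * ln(135/7)
I/I0 = 19.285714
ln(19.285714) = 2.9594
S = 10 * 2.9594
= 29.59


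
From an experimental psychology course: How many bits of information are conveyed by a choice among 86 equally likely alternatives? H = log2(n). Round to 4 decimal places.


H = log2(n)
H = log2(86)
= 6.4263


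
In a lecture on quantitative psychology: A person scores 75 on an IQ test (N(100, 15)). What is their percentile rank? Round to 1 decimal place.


z = (IQ - mean) / SD
z = (75 - 100) / 15 = -1.6667
Percentile = Phi(-1.6667) * 100
Phi(-1.6667) = 0.047787
= 4.8


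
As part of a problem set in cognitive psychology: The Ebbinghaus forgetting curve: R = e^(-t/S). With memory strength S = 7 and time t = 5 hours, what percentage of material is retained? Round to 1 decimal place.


R = e^(-t/S)
-t/S = -5/7 = -0.714286
R = e^(-0.714286) = 0.489542
Percentage = 0.489542 * 100
= 49.0


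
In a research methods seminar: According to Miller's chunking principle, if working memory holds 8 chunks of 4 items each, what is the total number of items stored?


Total items = chunks * items_per_chunk
= 8 * 4
= 32


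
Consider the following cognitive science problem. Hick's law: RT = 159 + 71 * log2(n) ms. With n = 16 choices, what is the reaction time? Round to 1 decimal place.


RT = 159 + 71 * log2(16)
log2(16) = 4.0
RT = 159 + 71 * 4.0
= 159 + 284.0
= 443.0 ms


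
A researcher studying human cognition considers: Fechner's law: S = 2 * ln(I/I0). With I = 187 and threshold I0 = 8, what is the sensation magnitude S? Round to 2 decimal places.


S = 2 * ln(187/8)
I/I0 = 23.375
ln(23.375) = 3.1517
S = 2 * 3.1517
= 6.30


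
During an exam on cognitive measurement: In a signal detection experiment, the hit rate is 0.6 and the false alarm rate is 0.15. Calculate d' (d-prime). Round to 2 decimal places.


d' = z(HR) - z(FAR)
z(0.6) = 0.2533
z(0.15) = -1.0364
d' = 0.2533 - -1.0364
= 1.29


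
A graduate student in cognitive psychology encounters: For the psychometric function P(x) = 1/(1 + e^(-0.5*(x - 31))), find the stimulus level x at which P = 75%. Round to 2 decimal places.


At P = 0.75: 0.75 = 1/(1 + e^(-k*(x-x0)))
Solving: e^(-k*(x-x0)) = 1/3
x = x0 + ln(3)/k
ln(3) = 1.0986
x = 31 + 1.0986/0.5
= 31 + 2.1972
= 33.20


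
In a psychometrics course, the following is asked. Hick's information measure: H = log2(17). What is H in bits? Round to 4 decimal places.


H = log2(n)
H = log2(17)
= 4.0875


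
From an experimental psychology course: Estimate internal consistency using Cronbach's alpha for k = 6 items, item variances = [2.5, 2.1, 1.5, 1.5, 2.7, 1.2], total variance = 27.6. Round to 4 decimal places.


alpha = (k/(k-1)) * (1 - sum(s_i^2)/s_total^2)
sum(item variances) = 11.5
k/(k-1) = 6/5 = 1.2
1 - 11.5/27.6 = 1 - 0.416667 = 0.583333
alpha = 1.2 * 0.583333
= 0.7000


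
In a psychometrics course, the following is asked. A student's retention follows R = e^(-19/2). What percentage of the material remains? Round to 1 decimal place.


R = e^(-t/S)
-t/S = -19/2 = -9.5
R = e^(-9.5) = 7.5e-05
Percentage = 7.5e-05 * 100
= 0.0


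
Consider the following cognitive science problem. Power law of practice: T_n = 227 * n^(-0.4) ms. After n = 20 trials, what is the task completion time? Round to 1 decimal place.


T_n = 227 * 20^(-0.4)
20^(-0.4) = 0.301709
T_n = 227 * 0.301709
= 68.5 ms


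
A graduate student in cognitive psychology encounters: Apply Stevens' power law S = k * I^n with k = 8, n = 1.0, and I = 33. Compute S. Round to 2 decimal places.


S = 8 * 33^1.0
33^1.0 = 33.0
S = 8 * 33.0
= 264.00


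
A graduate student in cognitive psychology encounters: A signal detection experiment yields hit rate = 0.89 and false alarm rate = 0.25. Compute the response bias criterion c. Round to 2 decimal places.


c = -0.5 * (z(HR) + z(FAR))
z(0.89) = 1.2265
z(0.25) = -0.6745
c = -0.5 * (1.2265 + -0.6745)
= -0.5 * 0.552
= -0.28


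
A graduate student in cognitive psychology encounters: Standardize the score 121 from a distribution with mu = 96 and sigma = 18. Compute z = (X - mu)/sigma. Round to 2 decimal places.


z = (X - mu) / sigma
= (121 - 96) / 18
= 25 / 18
= 1.39


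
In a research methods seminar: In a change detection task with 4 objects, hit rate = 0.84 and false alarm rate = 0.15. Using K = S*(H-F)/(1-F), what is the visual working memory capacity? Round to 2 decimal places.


K = S * (H - F) / (1 - F)
H - F = 0.69
1 - F = 0.85
K = 4 * 0.69 / 0.85
= 3.25


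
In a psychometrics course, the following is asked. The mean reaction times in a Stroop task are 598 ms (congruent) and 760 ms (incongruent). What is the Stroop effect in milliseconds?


Stroop effect = RT(incongruent) - RT(congruent)
= 760 - 598
= 162 ms


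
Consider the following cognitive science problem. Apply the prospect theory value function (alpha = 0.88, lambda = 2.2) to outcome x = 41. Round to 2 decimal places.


Since x = 41 >= 0, use v(x) = x^0.88
41^0.88 = 26.2573
v(41) = 26.26


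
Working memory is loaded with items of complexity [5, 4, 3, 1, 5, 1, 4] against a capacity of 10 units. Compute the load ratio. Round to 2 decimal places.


Total complexity = 5 + 4 + 3 + 1 + 5 + 1 + 4 = 23
Load = total / capacity = 23 / 10
= 2.30


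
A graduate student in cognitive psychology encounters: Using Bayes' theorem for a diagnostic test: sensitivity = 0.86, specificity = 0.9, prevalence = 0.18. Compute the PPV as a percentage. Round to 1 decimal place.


PPV = (sens * prev) / (sens * prev + (1-spec) * (1-prev))
Numerator = 0.86 * 0.18 = 0.1548
P(positive and no disease) = (1 - spec) * (1 - prev) = (1 - 0.9) * (1 - 0.18) = 0.082
Denominator = 0.1548 + 0.082 = 0.2368
PPV = 0.1548 / 0.2368 = 0.653716
As percentage = 65.4


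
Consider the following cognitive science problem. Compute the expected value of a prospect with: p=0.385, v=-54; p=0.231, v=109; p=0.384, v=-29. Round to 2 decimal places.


EU = sum(p_i * v_i)
0.385 * -54 = -20.79
0.231 * 109 = 25.179
0.384 * -29 = -11.136
EU = -20.79 + 25.179 + -11.136
= -6.75


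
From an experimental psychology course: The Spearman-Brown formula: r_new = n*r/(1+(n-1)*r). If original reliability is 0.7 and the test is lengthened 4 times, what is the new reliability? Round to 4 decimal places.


r_new = n*r / (1 + (n-1)*r)
Numerator = 4 * 0.7 = 2.8
Denominator = 1 + 3 * 0.7 = 3.1
r_new = 2.8 / 3.1
= 0.9032


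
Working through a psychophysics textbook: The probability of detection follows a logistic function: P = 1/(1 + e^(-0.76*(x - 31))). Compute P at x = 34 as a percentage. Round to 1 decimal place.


P(x) = 1/(1 + e^(-0.76*(34 - 31)))
Exponent = -0.76 * 3 = -2.28
e^(-2.28) = 0.102284
P = 1/(1 + 0.102284) = 0.907207
Percentage = 90.7


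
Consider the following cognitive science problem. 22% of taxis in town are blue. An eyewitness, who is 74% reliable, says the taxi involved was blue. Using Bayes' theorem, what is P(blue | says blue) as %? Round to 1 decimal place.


P(blue | says blue) = P(says blue | blue)*P(blue) / [P(says blue | blue)*P(blue) + P(says blue | not blue)*P(not blue)]
Numerator = 0.74 * 0.22 = 0.1628
False identification = 0.26 * 0.78 = 0.2028
P = 0.1628 / (0.1628 + 0.2028)
= 0.1628 / 0.3656
As percentage = 44.5


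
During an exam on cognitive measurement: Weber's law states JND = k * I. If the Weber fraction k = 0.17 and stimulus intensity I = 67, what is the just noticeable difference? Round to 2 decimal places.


JND = k * I
JND = 0.17 * 67
= 11.39


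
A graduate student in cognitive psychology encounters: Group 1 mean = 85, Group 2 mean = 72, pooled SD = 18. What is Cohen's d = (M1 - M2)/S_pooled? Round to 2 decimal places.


Cohen's d = (M1 - M2) / S_pooled
= (85 - 72) / 18
= 13 / 18
= 0.72


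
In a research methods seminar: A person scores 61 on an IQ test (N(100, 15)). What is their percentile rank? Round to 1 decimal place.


z = (IQ - mean) / SD
z = (61 - 100) / 15 = -2.6
Percentile = Phi(-2.6) * 100
Phi(-2.6) = 0.004661
= 0.5


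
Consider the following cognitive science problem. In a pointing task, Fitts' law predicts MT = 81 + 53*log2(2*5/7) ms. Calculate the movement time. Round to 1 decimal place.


MT = 81 + 53 * log2(2*5/7)
2D/W = 1.428571
log2(1.428571) = 0.5146
MT = 81 + 53 * 0.5146
= 108.3 ms


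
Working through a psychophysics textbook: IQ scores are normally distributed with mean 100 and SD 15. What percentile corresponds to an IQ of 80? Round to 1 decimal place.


z = (IQ - mean) / SD
z = (80 - 100) / 15 = -1.3333
Percentile = Phi(-1.3333) * 100
Phi(-1.3333) = 0.091217
= 9.1


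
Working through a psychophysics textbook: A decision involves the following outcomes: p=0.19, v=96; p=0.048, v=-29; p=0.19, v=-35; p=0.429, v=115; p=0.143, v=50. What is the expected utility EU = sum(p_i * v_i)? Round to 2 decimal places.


EU = sum(p_i * v_i)
0.19 * 96 = 18.24
0.048 * -29 = -1.392
0.19 * -35 = -6.65
0.429 * 115 = 49.335
0.143 * 50 = 7.15
EU = 18.24 + -1.392 + -6.65 + 49.335 + 7.15
= 66.68


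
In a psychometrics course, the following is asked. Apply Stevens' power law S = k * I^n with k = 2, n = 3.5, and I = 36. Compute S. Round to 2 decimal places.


S = 2 * 36^3.5
36^3.5 = 279936.0
S = 2 * 279936.0
= 559872.00


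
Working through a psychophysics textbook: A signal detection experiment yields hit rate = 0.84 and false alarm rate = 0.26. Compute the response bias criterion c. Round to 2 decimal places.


c = -0.5 * (z(HR) + z(FAR))
z(0.84) = 0.9945
z(0.26) = -0.6433
c = -0.5 * (0.9945 + -0.6433)
= -0.5 * 0.3512
= -0.18


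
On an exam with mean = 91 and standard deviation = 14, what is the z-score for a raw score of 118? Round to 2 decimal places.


z = (X - mu) / sigma
= (118 - 91) / 14
= 27 / 14
= 1.93


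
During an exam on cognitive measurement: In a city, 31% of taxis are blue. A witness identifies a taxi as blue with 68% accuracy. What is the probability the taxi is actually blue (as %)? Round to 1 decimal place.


P(blue | says blue) = P(says blue | blue)*P(blue) / [P(says blue | blue)*P(blue) + P(says blue | not blue)*P(not blue)]
Numerator = 0.68 * 0.31 = 0.2108
False identification = 0.32 * 0.69 = 0.2208
P = 0.2108 / (0.2108 + 0.2208)
= 0.2108 / 0.4316
As percentage = 48.8


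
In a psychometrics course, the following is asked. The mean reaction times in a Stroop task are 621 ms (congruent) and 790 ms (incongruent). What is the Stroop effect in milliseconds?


Stroop effect = RT(incongruent) - RT(congruent)
= 790 - 621
= 169 ms


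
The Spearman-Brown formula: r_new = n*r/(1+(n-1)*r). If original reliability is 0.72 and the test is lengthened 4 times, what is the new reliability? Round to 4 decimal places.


r_new = n*r / (1 + (n-1)*r)
Numerator = 4 * 0.72 = 2.88
Denominator = 1 + 3 * 0.72 = 3.16
r_new = 2.88 / 3.16
= 0.9114


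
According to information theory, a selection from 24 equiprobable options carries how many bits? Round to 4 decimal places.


H = log2(n)
H = log2(24)
= 4.5850


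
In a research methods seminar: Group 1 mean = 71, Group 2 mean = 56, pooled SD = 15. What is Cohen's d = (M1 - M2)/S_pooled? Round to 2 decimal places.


Cohen's d = (M1 - M2) / S_pooled
= (71 - 56) / 15
= 15 / 15
= 1.00


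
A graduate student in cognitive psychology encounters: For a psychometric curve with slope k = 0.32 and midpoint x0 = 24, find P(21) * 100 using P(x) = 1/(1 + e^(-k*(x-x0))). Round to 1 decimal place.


P(x) = 1/(1 + e^(-0.32*(21 - 24)))
Exponent = -0.32 * -3 = 0.96
e^(0.96) = 2.611696
P = 1/(1 + 2.611696) = 0.276878
Percentage = 27.7


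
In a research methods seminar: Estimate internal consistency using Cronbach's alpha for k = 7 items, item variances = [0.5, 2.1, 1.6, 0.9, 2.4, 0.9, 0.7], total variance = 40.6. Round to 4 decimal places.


alpha = (k/(k-1)) * (1 - sum(s_i^2)/s_total^2)
sum(item variances) = 9.1
k/(k-1) = 7/6 = 1.166667
1 - 9.1/40.6 = 1 - 0.224138 = 0.775862
alpha = 1.166667 * 0.775862
= 0.9052


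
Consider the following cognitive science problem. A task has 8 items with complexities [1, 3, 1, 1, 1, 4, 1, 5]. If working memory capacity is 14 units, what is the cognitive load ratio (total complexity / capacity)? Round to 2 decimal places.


Total complexity = 1 + 3 + 1 + 1 + 1 + 4 + 1 + 5 = 17
Load = total / capacity = 17 / 14
= 1.21


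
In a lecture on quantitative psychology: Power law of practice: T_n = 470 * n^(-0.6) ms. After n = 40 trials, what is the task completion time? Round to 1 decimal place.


T_n = 470 * 40^(-0.6)
40^(-0.6) = 0.109336
T_n = 470 * 0.109336
= 51.4 ms


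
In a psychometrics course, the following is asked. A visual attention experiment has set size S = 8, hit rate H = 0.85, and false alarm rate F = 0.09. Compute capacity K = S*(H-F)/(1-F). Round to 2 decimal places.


K = S * (H - F) / (1 - F)
H - F = 0.76
1 - F = 0.91
K = 8 * 0.76 / 0.91
= 6.68


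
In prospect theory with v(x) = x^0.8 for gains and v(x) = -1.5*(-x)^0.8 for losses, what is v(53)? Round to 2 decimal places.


Since x = 53 >= 0, use v(x) = x^0.8
53^0.8 = 23.9564
v(53) = 23.96


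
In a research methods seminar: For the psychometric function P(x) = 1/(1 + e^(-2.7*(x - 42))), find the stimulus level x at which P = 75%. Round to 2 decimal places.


At P = 0.75: 0.75 = 1/(1 + e^(-k*(x-x0)))
Solving: e^(-k*(x-x0)) = 1/3
x = x0 + ln(3)/k
ln(3) = 1.0986
x = 42 + 1.0986/2.7
= 42 + 0.4069
= 42.41


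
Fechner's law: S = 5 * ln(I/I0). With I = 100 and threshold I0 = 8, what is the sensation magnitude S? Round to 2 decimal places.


S = 5 * ln(100/8)
I/I0 = 12.5
ln(12.5) = 2.5257
S = 5 * 2.5257
= 12.63


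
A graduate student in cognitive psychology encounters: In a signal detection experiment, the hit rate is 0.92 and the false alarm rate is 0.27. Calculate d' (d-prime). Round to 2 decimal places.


d' = z(HR) - z(FAR)
z(0.92) = 1.4051
z(0.27) = -0.6128
d' = 1.4051 - -0.6128
= 2.02


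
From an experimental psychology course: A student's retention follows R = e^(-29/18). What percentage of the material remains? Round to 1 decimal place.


R = e^(-t/S)
-t/S = -29/18 = -1.611111
R = e^(-1.611111) = 0.199666
Percentage = 0.199666 * 100
= 20.0


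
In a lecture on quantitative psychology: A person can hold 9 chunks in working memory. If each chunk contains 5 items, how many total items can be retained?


Total items = chunks * items_per_chunk
= 9 * 5
= 45


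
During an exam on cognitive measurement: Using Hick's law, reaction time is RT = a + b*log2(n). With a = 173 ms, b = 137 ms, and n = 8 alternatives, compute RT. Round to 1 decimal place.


RT = 173 + 137 * log2(8)
log2(8) = 3.0
RT = 173 + 137 * 3.0
= 173 + 411.0
= 584.0 ms


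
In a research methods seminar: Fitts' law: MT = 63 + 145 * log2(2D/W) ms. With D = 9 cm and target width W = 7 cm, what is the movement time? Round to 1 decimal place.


MT = 63 + 145 * log2(2*9/7)
2D/W = 2.571429
log2(2.571429) = 1.3626
MT = 63 + 145 * 1.3626
= 260.6 ms


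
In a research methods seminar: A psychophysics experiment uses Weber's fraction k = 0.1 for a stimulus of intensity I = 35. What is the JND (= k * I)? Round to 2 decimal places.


JND = k * I
JND = 0.1 * 35
= 3.50


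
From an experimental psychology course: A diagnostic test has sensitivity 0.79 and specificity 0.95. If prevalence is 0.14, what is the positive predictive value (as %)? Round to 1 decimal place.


PPV = (sens * prev) / (sens * prev + (1-spec) * (1-prev))
Numerator = 0.79 * 0.14 = 0.1106
P(positive and no disease) = (1 - spec) * (1 - prev) = (1 - 0.95) * (1 - 0.14) = 0.043
Denominator = 0.1106 + 0.043 = 0.1536
PPV = 0.1106 / 0.1536 = 0.720052
As percentage = 72.0


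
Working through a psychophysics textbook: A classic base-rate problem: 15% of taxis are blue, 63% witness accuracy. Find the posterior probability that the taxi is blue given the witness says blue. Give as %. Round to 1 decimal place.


P(blue | says blue) = P(says blue | blue)*P(blue) / [P(says blue | blue)*P(blue) + P(says blue | not blue)*P(not blue)]
Numerator = 0.63 * 0.15 = 0.0945
False identification = 0.37 * 0.85 = 0.3145
P = 0.0945 / (0.0945 + 0.3145)
= 0.0945 / 0.409
As percentage = 23.1


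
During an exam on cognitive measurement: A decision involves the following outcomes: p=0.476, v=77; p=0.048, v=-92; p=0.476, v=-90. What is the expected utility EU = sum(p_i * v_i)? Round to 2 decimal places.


EU = sum(p_i * v_i)
0.476 * 77 = 36.652
0.048 * -92 = -4.416
0.476 * -90 = -42.84
EU = 36.652 + -4.416 + -42.84
= -10.60


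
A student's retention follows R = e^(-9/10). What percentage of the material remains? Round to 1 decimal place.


R = e^(-t/S)
-t/S = -9/10 = -0.9
R = e^(-0.9) = 0.40657
Percentage = 0.40657 * 100
= 40.7


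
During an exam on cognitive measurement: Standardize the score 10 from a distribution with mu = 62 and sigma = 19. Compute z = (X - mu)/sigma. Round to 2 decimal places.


z = (X - mu) / sigma
= (10 - 62) / 19
= -52 / 19
= -2.74


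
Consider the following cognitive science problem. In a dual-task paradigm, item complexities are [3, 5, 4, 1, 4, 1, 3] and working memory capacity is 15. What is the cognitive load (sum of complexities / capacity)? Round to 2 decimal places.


Total complexity = 3 + 5 + 4 + 1 + 4 + 1 + 3 = 21
Load = total / capacity = 21 / 15
= 1.40


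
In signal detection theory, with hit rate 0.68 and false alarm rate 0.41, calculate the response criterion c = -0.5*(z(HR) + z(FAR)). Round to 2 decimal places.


c = -0.5 * (z(HR) + z(FAR))
z(0.68) = 0.4677
z(0.41) = -0.2275
c = -0.5 * (0.4677 + -0.2275)
= -0.5 * 0.2402
= -0.12


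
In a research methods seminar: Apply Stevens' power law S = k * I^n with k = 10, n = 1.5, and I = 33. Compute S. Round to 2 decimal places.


S = 10 * 33^1.5
33^1.5 = 189.5706
S = 10 * 189.5706
= 1895.71


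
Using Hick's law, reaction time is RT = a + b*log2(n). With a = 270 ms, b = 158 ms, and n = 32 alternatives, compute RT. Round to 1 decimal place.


RT = 270 + 158 * log2(32)
log2(32) = 5.0
RT = 270 + 158 * 5.0
= 270 + 790.0
= 1060.0 ms


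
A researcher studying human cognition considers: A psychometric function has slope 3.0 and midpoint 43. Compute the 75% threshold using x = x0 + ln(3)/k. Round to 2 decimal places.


At P = 0.75: 0.75 = 1/(1 + e^(-k*(x-x0)))
Solving: e^(-k*(x-x0)) = 1/3
x = x0 + ln(3)/k
ln(3) = 1.0986
x = 43 + 1.0986/3.0
= 43 + 0.3662
= 43.37


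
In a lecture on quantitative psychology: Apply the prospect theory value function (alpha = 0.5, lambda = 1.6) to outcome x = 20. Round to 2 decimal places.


Since x = 20 >= 0, use v(x) = x^0.5
20^0.5 = 4.4721
v(20) = 4.47


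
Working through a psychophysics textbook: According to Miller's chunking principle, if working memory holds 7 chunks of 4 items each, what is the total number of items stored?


Total items = chunks * items_per_chunk
= 7 * 4
= 28


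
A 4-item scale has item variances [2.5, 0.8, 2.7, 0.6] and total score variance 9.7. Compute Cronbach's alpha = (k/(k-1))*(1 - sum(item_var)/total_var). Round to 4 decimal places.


alpha = (k/(k-1)) * (1 - sum(s_i^2)/s_total^2)
sum(item variances) = 6.6
k/(k-1) = 4/3 = 1.333333
1 - 6.6/9.7 = 1 - 0.680412 = 0.319588
alpha = 1.333333 * 0.319588
= 0.4261


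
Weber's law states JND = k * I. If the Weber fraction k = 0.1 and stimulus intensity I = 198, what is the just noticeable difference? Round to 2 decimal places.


JND = k * I
JND = 0.1 * 198
= 19.80


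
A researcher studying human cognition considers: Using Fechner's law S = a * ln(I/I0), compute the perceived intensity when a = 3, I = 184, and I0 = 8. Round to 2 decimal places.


S = 3 * ln(184/8)
I/I0 = 23.0
ln(23.0) = 3.1355
S = 3 * 3.1355
= 9.41


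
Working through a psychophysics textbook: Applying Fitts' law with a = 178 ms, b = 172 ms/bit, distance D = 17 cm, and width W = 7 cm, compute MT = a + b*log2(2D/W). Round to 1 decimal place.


MT = 178 + 172 * log2(2*17/7)
2D/W = 4.857143
log2(4.857143) = 2.2801
MT = 178 + 172 * 2.2801
= 570.2 ms


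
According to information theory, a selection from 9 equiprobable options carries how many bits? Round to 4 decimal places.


H = log2(n)
H = log2(9)
= 3.1699


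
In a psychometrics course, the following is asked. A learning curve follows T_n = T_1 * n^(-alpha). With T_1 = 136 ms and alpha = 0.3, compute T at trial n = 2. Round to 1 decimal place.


T_n = 136 * 2^(-0.3)
2^(-0.3) = 0.812252
T_n = 136 * 0.812252
= 110.5 ms


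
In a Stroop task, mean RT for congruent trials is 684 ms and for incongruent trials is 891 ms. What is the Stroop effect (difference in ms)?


Stroop effect = RT(incongruent) - RT(congruent)
= 891 - 684
= 207 ms


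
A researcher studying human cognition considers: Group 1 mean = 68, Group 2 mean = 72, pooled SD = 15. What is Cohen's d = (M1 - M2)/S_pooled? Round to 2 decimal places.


Cohen's d = (M1 - M2) / S_pooled
= (68 - 72) / 15
= -4 / 15
= -0.27


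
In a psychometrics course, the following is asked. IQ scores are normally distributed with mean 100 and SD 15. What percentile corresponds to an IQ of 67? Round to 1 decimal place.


z = (IQ - mean) / SD
z = (67 - 100) / 15 = -2.2
Percentile = Phi(-2.2) * 100
Phi(-2.2) = 0.013903
= 1.4


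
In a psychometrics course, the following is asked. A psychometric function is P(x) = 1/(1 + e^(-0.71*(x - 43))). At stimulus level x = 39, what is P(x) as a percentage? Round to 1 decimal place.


P(x) = 1/(1 + e^(-0.71*(39 - 43)))
Exponent = -0.71 * -4 = 2.84
e^(2.84) = 17.115766
P = 1/(1 + 17.115766) = 0.055201
Percentage = 5.5


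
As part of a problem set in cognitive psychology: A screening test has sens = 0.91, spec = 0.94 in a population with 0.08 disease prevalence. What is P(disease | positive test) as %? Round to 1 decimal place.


PPV = (sens * prev) / (sens * prev + (1-spec) * (1-prev))
Numerator = 0.91 * 0.08 = 0.0728
P(positive and no disease) = (1 - spec) * (1 - prev) = (1 - 0.94) * (1 - 0.08) = 0.0552
Denominator = 0.0728 + 0.0552 = 0.128
PPV = 0.0728 / 0.128 = 0.56875
As percentage = 56.9


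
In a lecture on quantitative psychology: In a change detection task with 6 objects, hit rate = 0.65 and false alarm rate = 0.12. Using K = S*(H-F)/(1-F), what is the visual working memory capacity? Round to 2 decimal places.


K = S * (H - F) / (1 - F)
H - F = 0.53
1 - F = 0.88
K = 6 * 0.53 / 0.88
= 3.61


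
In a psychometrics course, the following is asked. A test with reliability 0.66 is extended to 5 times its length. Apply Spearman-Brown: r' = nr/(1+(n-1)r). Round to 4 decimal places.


r_new = n*r / (1 + (n-1)*r)
Numerator = 5 * 0.66 = 3.3
Denominator = 1 + 4 * 0.66 = 3.64
r_new = 3.3 / 3.64
= 0.9066


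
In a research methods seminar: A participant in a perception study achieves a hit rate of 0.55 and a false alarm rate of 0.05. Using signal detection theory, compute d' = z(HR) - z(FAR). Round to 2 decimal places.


d' = z(HR) - z(FAR)
z(0.55) = 0.1257
z(0.05) = -1.6449
d' = 0.1257 - -1.6449
= 1.77


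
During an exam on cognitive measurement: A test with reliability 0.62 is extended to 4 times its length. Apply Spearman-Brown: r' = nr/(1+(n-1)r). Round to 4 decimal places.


r_new = n*r / (1 + (n-1)*r)
Numerator = 4 * 0.62 = 2.48
Denominator = 1 + 3 * 0.62 = 2.86
r_new = 2.48 / 2.86
= 0.8671


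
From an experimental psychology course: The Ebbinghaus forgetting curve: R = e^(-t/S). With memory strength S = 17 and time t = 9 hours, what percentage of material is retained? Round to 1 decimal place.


R = e^(-t/S)
-t/S = -9/17 = -0.529412
R = e^(-0.529412) = 0.588951
Percentage = 0.588951 * 100
= 58.9


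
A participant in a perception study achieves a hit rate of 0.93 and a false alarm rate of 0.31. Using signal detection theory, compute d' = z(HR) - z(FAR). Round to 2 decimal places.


d' = z(HR) - z(FAR)
z(0.93) = 1.4758
z(0.31) = -0.4959
d' = 1.4758 - -0.4959
= 1.97


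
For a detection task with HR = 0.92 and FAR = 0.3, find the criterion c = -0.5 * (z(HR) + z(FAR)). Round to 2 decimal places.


c = -0.5 * (z(HR) + z(FAR))
z(0.92) = 1.4051
z(0.3) = -0.5244
c = -0.5 * (1.4051 + -0.5244)
= -0.5 * 0.8807
= -0.44


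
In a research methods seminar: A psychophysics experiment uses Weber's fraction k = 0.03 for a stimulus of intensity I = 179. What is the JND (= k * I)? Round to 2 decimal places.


JND = k * I
JND = 0.03 * 179
= 5.37


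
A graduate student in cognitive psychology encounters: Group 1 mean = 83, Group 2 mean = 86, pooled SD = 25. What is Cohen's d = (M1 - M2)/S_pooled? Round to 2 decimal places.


Cohen's d = (M1 - M2) / S_pooled
= (83 - 86) / 25
= -3 / 25
= -0.12


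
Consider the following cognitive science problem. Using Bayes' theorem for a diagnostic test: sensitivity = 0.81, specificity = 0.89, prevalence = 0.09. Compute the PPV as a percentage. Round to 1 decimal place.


PPV = (sens * prev) / (sens * prev + (1-spec) * (1-prev))
Numerator = 0.81 * 0.09 = 0.0729
P(positive and no disease) = (1 - spec) * (1 - prev) = (1 - 0.89) * (1 - 0.09) = 0.1001
Denominator = 0.0729 + 0.1001 = 0.173
PPV = 0.0729 / 0.173 = 0.421387
As percentage = 42.1


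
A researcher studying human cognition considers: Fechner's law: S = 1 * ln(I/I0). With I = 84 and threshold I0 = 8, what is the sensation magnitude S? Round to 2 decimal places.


S = 1 * ln(84/8)
I/I0 = 10.5
ln(10.5) = 2.3514
S = 1 * 2.3514
= 2.35


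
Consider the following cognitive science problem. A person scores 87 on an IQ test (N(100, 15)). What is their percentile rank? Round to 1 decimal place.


z = (IQ - mean) / SD
z = (87 - 100) / 15 = -0.8667
Percentile = Phi(-0.8667) * 100
Phi(-0.8667) = 0.193053
= 19.3


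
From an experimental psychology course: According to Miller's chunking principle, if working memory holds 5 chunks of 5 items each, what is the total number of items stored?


Total items = chunks * items_per_chunk
= 5 * 5
= 25


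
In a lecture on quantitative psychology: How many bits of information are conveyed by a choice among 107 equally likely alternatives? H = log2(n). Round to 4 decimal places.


H = log2(n)
H = log2(107)
= 6.7415


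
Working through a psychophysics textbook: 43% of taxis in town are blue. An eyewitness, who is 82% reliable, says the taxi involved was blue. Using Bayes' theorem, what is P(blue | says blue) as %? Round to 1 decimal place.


P(blue | says blue) = P(says blue | blue)*P(blue) / [P(says blue | blue)*P(blue) + P(says blue | not blue)*P(not blue)]
Numerator = 0.82 * 0.43 = 0.3526
False identification = 0.18 * 0.57 = 0.1026
P = 0.3526 / (0.3526 + 0.1026)
= 0.3526 / 0.4552
As percentage = 77.5


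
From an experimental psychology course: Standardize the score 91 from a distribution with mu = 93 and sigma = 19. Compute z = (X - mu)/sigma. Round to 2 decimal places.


z = (X - mu) / sigma
= (91 - 93) / 19
= -2 / 19
= -0.11


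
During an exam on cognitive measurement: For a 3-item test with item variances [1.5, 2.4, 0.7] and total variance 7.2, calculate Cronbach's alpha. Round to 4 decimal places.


alpha = (k/(k-1)) * (1 - sum(s_i^2)/s_total^2)
sum(item variances) = 4.6
k/(k-1) = 3/2 = 1.5
1 - 4.6/7.2 = 1 - 0.638889 = 0.361111
alpha = 1.5 * 0.361111
= 0.5417


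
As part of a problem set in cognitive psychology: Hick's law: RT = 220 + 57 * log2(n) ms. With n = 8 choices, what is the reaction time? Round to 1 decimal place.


RT = 220 + 57 * log2(8)
log2(8) = 3.0
RT = 220 + 57 * 3.0
= 220 + 171.0
= 391.0 ms


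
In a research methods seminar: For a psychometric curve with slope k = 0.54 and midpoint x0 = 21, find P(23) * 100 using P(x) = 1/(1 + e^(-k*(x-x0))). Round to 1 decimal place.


P(x) = 1/(1 + e^(-0.54*(23 - 21)))
Exponent = -0.54 * 2 = -1.08
e^(-1.08) = 0.339596
P = 1/(1 + 0.339596) = 0.746494
Percentage = 74.6


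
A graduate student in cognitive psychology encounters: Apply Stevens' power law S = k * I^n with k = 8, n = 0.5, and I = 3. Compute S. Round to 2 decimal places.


S = 8 * 3^0.5
3^0.5 = 1.7321
S = 8 * 1.7321
= 13.86


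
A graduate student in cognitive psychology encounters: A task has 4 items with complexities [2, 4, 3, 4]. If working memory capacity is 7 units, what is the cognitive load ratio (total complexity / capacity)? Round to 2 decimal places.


Total complexity = 2 + 4 + 3 + 4 = 13
Load = total / capacity = 13 / 7
= 1.86


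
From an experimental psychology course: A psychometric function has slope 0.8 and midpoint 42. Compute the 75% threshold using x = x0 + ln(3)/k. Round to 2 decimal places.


At P = 0.75: 0.75 = 1/(1 + e^(-k*(x-x0)))
Solving: e^(-k*(x-x0)) = 1/3
x = x0 + ln(3)/k
ln(3) = 1.0986
x = 42 + 1.0986/0.8
= 42 + 1.3732
= 43.37


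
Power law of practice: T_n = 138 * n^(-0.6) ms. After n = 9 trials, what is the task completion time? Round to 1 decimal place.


T_n = 138 * 9^(-0.6)
9^(-0.6) = 0.267581
T_n = 138 * 0.267581
= 36.9 ms


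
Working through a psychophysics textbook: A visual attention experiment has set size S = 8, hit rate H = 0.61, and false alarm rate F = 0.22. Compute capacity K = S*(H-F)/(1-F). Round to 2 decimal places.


K = S * (H - F) / (1 - F)
H - F = 0.39
1 - F = 0.78
K = 8 * 0.39 / 0.78
= 4.00


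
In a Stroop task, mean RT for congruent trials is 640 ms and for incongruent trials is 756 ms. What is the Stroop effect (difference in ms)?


Stroop effect = RT(incongruent) - RT(congruent)
= 756 - 640
= 116 ms


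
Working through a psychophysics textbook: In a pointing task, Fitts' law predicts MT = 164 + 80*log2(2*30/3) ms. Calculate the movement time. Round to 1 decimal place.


MT = 164 + 80 * log2(2*30/3)
2D/W = 20.0
log2(20.0) = 4.3219
MT = 164 + 80 * 4.3219
= 509.8 ms


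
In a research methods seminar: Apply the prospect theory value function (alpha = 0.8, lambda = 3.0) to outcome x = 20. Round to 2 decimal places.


Since x = 20 >= 0, use v(x) = x^0.8
20^0.8 = 10.9856
v(20) = 10.99


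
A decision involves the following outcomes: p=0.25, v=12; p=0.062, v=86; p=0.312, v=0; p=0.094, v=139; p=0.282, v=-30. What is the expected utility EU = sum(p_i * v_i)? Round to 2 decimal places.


EU = sum(p_i * v_i)
0.25 * 12 = 3.0
0.062 * 86 = 5.332
0.312 * 0 = 0.0
0.094 * 139 = 13.066
0.282 * -30 = -8.46
EU = 3.0 + 5.332 + 0.0 + 13.066 + -8.46
= 12.94


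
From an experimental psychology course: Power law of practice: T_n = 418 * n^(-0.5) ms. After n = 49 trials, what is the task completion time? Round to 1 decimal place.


T_n = 418 * 49^(-0.5)
49^(-0.5) = 0.142857
T_n = 418 * 0.142857
= 59.7 ms


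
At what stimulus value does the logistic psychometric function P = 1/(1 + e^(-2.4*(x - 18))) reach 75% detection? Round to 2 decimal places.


At P = 0.75: 0.75 = 1/(1 + e^(-k*(x-x0)))
Solving: e^(-k*(x-x0)) = 1/3
x = x0 + ln(3)/k
ln(3) = 1.0986
x = 18 + 1.0986/2.4
= 18 + 0.4578
= 18.46


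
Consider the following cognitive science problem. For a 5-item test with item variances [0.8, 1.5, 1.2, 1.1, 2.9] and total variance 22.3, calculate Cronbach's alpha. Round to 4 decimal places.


alpha = (k/(k-1)) * (1 - sum(s_i^2)/s_total^2)
sum(item variances) = 7.5
k/(k-1) = 5/4 = 1.25
1 - 7.5/22.3 = 1 - 0.336323 = 0.663677
alpha = 1.25 * 0.663677
= 0.8296
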